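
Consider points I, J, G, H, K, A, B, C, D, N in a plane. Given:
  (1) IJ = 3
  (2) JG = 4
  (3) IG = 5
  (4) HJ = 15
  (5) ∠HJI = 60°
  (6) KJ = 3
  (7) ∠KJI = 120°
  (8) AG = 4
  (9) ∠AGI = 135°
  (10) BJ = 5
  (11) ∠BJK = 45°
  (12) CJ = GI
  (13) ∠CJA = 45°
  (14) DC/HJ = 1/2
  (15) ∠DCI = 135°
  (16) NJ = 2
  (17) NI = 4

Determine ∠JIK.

Step 1: By the law of cosines on triangle IJK: IK² = 3² + 3² − 2·3·3·cos(120°) = 27, so IK = 3·√3.
Step 2: By the inverse law of cosines on triangle JIK: cos(∠JIK) = (3² + (3·√3)² − 3²) / (2·3·3·√3) = 27/31.18 = 0.866, so ∠JIK = 30°.

Therefore, the measure of angle ∠JIK = 30°.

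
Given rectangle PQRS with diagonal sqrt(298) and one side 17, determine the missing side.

b = sqrt(d^2 - a^2) = sqrt(298 - 289) = sqrt(9) = 3

3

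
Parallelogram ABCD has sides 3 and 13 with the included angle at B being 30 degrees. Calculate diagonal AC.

The diagonal of a parallelogram can be found by treating two adjacent sides and the diagonal as a triangle.
Applying the law of cosines with sides 3, 13 and included angle 30°:
d^2 = 9 + 169 - 78*cos(30°) = 178 - 39*sqrt(3)
d = sqrt(178 - 39*sqrt(3))

sqrt(178 - 39*sqrt(3))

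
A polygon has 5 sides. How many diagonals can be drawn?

Total line segments between 5 vertices = C(5,2) = 10.
Subtract the 5 sides: 10 - 5 = 5 diagonals.

5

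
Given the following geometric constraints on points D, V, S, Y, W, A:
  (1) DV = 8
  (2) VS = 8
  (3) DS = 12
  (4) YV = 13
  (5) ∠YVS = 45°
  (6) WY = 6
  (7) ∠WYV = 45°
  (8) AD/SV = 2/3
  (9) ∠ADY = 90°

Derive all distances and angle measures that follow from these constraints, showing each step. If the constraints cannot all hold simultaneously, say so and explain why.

The constraints are consistent.

From the given relations:
  AD = 2/3·SV = 2/3·8 ≈ 5.33

Step 1: From VY = 13, YW = 6, and ∠VYW = 45°, by the law of cosines:
  VW² = VY² + YW² - 2·VY·YW·cos(45°) = 169 + 36 - 110.3 = 94.69
  VW ≈ 9.73

Step 2: From SV = 8, VY = 13, and ∠SVY = 45°, by the law of cosines:
  SY² = SV² + VY² - 2·SV·VY·cos(45°) = 64 + 169 - 147.1 = 85.92
  SY ≈ 9.27

Step 3: From DS = 12, DV = 8, SV = 8, by the inverse law of cosines:
  cos(∠SDV) = (DS² + DV² - SV²) / (2·DS·DV)
  ∠SDV = 41.41°

Step 4: From VD = 8, VS = 8, DS = 12, by the inverse law of cosines:
  cos(∠DVS) = (VD² + VS² - DS²) / (2·VD·VS)
  ∠DVS = 97.18°

Step 5: From SD = 12, SV = 8, DV = 8, by the inverse law of cosines:
  cos(∠DSV) = (SD² + SV² - DV²) / (2·SD·SV)
  ∠DSV = 41.41°

Step 6: From VW = 9.73, VY = 13, WY = 6, by the inverse law of cosines:
  cos(∠WVY) = (VW² + VY² - WY²) / (2·VW·VY)
  ∠WVY = 25.85°

Step 7: From SV = 8, SY = 9.27, VY = 13, by the inverse law of cosines:
  cos(∠VSY) = (SV² + SY² - VY²) / (2·SV·SY)
  ∠VSY = 97.39°

Step 8: From YS = 9.27, YV = 13, SV = 8, by the inverse law of cosines:
  cos(∠SYV) = (YS² + YV² - SV²) / (2·YS·YV)
  ∠SYV = 37.61°

Step 9: From WV = 9.73, WY = 6, VY = 13, by the inverse law of cosines:
  cos(∠VWY) = (WV² + WY² - VY²) / (2·WV·WY)
  ∠VWY = 109.15°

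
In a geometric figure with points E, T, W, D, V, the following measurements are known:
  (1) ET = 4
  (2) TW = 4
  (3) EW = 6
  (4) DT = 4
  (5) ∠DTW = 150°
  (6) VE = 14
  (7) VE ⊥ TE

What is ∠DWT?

Step 1: By the law of cosines on triangle WTD: WD² = 4² + 4² − 2·4·4·cos(150°) = 59.71, so WD ≈ 7.73.
Step 2: By the inverse law of cosines on triangle DWT: cos(∠DWT) = (7.73² + 4² − 4²) / (2·7.73·4) = 59.71/61.82 = 0.9659, so ∠DWT = 15°.

Therefore, the measure of angle ∠DWT = 15°.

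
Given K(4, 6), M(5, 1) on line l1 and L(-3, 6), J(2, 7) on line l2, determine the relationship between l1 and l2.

Slope of line 1: m1 = (1 - 6)/(5 - 4) = -5/1 = -5
Slope of line 2: m2 = (7 - 6)/(2 - -3) = 1/5 = 1/5
Two lines are perpendicular when the product of their slopes is -1 (negative reciprocals).
m1 * m2 = (-5) * (1/5) = -1, confirming perpendicularity.

Perpendicular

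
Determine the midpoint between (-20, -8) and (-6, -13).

M = ((x₁ + x₂)/2, (y₁ + y₂)/2)
= ((-20 + -6)/2, (-8 + -13)/2)
= (-26/2, -21/2) = (-13, -21/2)

(-13, -21/2)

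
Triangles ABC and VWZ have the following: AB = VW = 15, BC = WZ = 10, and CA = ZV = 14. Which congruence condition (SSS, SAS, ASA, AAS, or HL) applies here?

The given information matches SSS: All three pairs of corresponding sides are equal (Side-Side-Side).

SSS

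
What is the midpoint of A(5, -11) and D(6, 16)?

M = ((x₁ + x₂)/2, (y₁ + y₂)/2)
= ((5 + 6)/2, (-11 + 16)/2)
= (11/2, 5/2) = (11/2, 5/2)

(11/2, 5/2)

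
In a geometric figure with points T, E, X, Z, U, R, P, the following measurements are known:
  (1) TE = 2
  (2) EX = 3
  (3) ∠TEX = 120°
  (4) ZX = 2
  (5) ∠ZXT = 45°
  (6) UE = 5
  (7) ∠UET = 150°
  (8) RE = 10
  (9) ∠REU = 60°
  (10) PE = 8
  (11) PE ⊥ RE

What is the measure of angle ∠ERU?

Step 1: By the law of cosines on triangle REU: RU² = 10² + 5² − 2·10·5·cos(60°) = 75, so RU = 5·√3.
Step 2: By the inverse law of cosines on triangle ERU: cos(∠ERU) = (10² + (5·√3)² − 5²) / (2·10·5·√3) = 150/173.21 = 0.866, so ∠ERU = 30°.

Therefore, the measure of angle ∠ERU = 30°.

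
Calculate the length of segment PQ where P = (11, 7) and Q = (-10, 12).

d = sqrt((-10 - 11)^2 + (12 - 7)^2)
d = sqrt(-21^2 + 5^2)
d = sqrt(441 + 25)
d = sqrt(466)

sqrt(466)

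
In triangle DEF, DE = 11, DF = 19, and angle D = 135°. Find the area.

Area = (1/2) * DE * DF * sin(D)
Area = (1/2) * 11 * 19 * sin(135°)
Area = (1/2) * 11 * 19 * sqrt(2)/2
Area = 209*sqrt(2)/4

209*sqrt(2)/4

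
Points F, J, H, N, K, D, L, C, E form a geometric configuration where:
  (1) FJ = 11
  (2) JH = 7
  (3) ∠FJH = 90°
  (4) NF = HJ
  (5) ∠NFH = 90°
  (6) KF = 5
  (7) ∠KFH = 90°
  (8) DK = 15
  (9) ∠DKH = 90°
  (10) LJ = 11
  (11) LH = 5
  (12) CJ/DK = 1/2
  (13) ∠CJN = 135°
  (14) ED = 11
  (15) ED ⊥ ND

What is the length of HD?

Step 1: By the law of cosines on triangle FJH: FH² = 11² + 7² − 2·11·7·cos(90°) = 170, so FH = √170.
Step 2: By the law of cosines on triangle HFK: HK² = √170² + 5² − 2·√170·5·cos(90°) = 195, so HK = √195.
Step 3: By the law of cosines on triangle HKD: HD² = √195² + 15² − 2·√195·15·cos(90°) = 420, so HD = 2·√105.

Therefore, the length of HD = 2·√105.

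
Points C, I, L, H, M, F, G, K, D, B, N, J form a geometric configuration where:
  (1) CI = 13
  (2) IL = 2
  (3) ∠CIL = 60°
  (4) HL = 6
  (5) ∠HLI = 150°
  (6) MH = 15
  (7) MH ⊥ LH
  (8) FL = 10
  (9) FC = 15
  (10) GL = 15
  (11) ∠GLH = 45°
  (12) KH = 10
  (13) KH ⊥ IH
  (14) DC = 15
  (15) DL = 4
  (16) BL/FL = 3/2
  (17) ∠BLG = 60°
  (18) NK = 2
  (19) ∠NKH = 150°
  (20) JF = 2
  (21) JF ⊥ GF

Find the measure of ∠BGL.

From the given relations: BL = 3/2·FL = 3/2·10 = 15.
Step 1: By the law of cosines on triangle GLB: GB² = 15² + 15² − 2·15·15·cos(60°) = 225, so GB = 15.
Step 2: By the inverse law of cosines on triangle BGL: cos(∠BGL) = (15² + 15² − 15²) / (2·15·15) = 225/450 = 0.5, so ∠BGL = 60°.

Therefore, the measure of angle ∠BGL = 60°.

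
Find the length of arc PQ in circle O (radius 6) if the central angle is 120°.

Arc length = 2π(6)(1/3) = 4*pi

4*pi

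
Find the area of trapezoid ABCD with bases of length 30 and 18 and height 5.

A trapezoid's area equals the midsegment times the height.
The midsegment is (30 + 18) / 2 = 24.
Area = 24 * 5 = 120.

120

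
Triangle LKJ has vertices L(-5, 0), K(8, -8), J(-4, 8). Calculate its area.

The Shoelace formula computes the area from vertex coordinates by summing cross products.
For vertices (-5,0), (8,-8), (-4,8):
Signed sum = -5*-8 - 8*0 + 8*8 - -4*-8 + -4*0 - -5*8
= 40 + 32 + 40 = 112
Area = (1/2)|112| = 56.

56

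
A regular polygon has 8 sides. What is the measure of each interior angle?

Each interior angle of a regular n-gon is (n - 2) * 180 / n.
For n = 8: (8 - 2) * 180 / 8 = 1080/8 = 135 degrees.

135 degrees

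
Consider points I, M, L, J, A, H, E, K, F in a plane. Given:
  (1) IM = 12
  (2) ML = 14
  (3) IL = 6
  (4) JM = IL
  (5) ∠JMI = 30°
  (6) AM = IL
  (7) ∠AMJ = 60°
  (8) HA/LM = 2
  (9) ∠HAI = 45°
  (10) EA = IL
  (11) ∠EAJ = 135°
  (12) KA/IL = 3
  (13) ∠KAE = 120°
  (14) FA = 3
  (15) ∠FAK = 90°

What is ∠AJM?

From the given relations: JM = IL = 6; AM = IL = 6.
Step 1: By the law of cosines on triangle JMA: JA² = 6² + 6² − 2·6·6·cos(60°) = 36, so JA = 6.
Step 2: By the inverse law of cosines on triangle AJM: cos(∠AJM) = (6² + 6² − 6²) / (2·6·6) = 36/72 = 0.5, so ∠AJM = 60°.

Therefore, the measure of angle ∠AJM = 60°.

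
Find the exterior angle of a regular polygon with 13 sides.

Each exterior angle of a regular n-gon is 360 / n.
For n = 13: 360 / 13 = 360/13 degrees.

360/13 degrees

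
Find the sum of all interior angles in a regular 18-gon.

The sum of interior angles of an n-sided polygon is (n - 2) * 180.
For n = 18: (18 - 2) * 180 = 16 * 180 = 2880 degrees.

2880 degrees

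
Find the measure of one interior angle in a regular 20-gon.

Each interior angle of a regular n-gon is (n - 2) * 180 / n.
For n = 20: (20 - 2) * 180 / 20 = 3240/20 = 162 degrees.

162 degrees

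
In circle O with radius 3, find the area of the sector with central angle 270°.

The full circle has area πr² = π(3)² = 9*pi.
The sector covers 270° out of 360°, a fraction of 3/4.
Sector area = 9*pi × 3/4 = 27*pi/4.

27*pi/4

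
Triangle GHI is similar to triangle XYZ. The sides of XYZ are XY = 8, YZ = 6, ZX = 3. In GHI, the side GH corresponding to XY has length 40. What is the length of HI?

k = 40/8 = 5. HI = 5 * 6 = 30.

30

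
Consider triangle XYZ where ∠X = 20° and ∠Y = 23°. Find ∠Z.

Let angle Z = x. Then 20 + 23 + x = 180.
x = 180 - 43 = 137 degrees.

137 degrees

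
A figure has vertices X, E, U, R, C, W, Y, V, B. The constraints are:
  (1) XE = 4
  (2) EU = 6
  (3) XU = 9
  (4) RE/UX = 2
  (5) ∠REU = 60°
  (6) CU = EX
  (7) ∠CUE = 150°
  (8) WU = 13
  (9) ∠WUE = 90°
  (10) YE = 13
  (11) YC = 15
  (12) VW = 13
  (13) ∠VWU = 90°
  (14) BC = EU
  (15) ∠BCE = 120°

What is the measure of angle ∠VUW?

Step 1: By the law of cosines on triangle UWV: UV² = 13² + 13² − 2·13·13·cos(90°) = 338, so UV = 13·√2.
Step 2: By the inverse law of cosines on triangle VUW: cos(∠VUW) = ((13·√2)² + 13² − 13²) / (2·13·√2·13) = 338/478 = 0.7071, so ∠VUW = 45°.

Therefore, the measure of angle ∠VUW = 45°.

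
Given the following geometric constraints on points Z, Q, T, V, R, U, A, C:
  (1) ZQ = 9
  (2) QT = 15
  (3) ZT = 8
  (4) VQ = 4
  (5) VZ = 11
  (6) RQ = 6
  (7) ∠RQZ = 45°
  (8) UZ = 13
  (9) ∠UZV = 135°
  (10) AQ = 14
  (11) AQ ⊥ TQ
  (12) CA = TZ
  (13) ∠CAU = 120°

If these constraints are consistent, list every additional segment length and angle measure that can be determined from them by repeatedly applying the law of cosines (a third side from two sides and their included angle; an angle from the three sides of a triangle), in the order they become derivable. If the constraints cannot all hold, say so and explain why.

The constraints are consistent. Derivable facts, in order:
After 1 step:
- TA ≈ 20.52
- VU ≈ 22.19
- ZR ≈ 6.37
- ∠QTZ = 29.93°
- ∠QVZ = 50.48°
- ∠QZT = 123.75°
- ∠QZV = 20.05°
- ∠TQZ = 26.32°
- ∠VQZ = 109.47°
After 2 steps:
- ∠ATQ = 43.03°
- ∠QAT = 46.97°
- ∠QRZ = 93.27°
- ∠QZR = 41.73°
- ∠UVZ = 24.48°
- ∠VUZ = 20.52°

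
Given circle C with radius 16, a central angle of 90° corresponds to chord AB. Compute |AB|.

Chord length = 2r sin(θ/2)
= 2 × 16 × sin(90°/2)
= 2 × 16 × sin(45°)
= 16*sqrt(2)

16*sqrt(2)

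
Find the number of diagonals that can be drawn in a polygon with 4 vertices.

The number of diagonals in an n-gon is n(n - 3)/2.
For n = 4: 4(4 - 3)/2 = 4 × 1 / 2 = 2.

2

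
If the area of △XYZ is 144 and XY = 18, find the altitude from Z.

Area = (1/2) * base * height
height = 2 * Area / base
height = 2 * 144 / 18
height = 288 / 18
height = 16

16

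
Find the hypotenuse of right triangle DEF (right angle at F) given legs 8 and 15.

In a right triangle, the square of the hypotenuse equals the sum of the squares of the two legs.
The legs are 8 and 15, so the hypotenuse = sqrt(64 + 225) = sqrt(289) = 17.

17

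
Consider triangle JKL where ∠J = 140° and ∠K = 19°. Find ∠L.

The interior angles sum to 180°: angle L = 180 - 140 - 19 = 21°.
The triangle is obtuse (angles 140°, 19°, 21°).

21 degrees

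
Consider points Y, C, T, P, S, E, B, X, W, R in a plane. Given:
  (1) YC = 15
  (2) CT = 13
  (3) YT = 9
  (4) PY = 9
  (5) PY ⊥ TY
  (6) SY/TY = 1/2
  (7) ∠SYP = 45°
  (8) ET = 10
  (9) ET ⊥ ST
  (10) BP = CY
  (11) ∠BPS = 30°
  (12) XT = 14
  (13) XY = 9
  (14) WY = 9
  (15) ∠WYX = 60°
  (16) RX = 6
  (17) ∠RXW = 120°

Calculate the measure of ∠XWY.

Step 1: By the law of cosines on triangle WYX: WX² = 9² + 9² − 2·9·9·cos(60°) = 81, so WX = 9.
Step 2: By the inverse law of cosines on triangle XWY: cos(∠XWY) = (9² + 9² − 9²) / (2·9·9) = 81/162 = 0.5, so ∠XWY = 60°.

Therefore, the measure of angle ∠XWY = 60°.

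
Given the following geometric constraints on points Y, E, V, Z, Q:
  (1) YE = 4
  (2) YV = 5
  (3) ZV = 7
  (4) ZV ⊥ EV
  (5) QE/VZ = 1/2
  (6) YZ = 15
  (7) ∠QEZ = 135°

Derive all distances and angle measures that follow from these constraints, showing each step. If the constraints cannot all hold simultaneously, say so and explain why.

These constraints are not satisfiable: by the triangle inequality in triangle VYZ, (2) YV = 5 and (3) ZV = 7 force YZ ≤ 5 + 7 = 12, but (6) says YZ = 15. No planar figure meets all of them, so nothing further can be derived.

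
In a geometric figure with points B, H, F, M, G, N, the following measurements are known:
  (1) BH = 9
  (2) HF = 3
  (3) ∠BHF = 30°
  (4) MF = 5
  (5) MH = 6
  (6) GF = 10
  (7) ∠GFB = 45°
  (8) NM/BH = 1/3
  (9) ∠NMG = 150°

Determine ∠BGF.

Step 1: By the law of cosines on triangle BHF: BF² = 9² + 3² − 2·9·3·cos(30°) = 43.23, so BF ≈ 6.58.
Step 2: By the law of cosines on triangle GFB: GB² = 10² + 6.58² − 2·10·6.58·cos(45°) = 50.25, so GB ≈ 7.09.
Step 3: By the inverse law of cosines on triangle BGF: cos(∠BGF) = (7.09² + 10² − 6.58²) / (2·7.09·10) = 107.01/141.77 = 0.7548, so ∠BGF = 40.99°.

Therefore, the measure of angle ∠BGF = 40.99°.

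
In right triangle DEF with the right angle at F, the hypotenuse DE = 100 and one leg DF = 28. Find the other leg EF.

EF = sqrt(100^2 - 28^2) = sqrt(9216) = 96

96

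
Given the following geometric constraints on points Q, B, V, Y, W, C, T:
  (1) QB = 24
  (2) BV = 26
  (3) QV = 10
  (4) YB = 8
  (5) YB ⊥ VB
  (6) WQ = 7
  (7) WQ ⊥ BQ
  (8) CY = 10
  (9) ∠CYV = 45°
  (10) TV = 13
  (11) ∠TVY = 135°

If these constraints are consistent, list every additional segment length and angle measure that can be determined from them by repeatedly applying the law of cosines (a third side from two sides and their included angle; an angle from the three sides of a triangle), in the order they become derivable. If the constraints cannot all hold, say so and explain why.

The constraints are consistent. Derivable facts, in order:
After 1 step:
- BW = 25
- VY = 2·√185
- ∠BQV = 90°
- ∠BVQ = 67.38°
- ∠QBV = 22.62°
After 2 steps:
- VC ≈ 21.34
- YT ≈ 37.54
- ∠BVY = 17.1°
- ∠BWQ = 73.74°
- ∠BYV = 72.9°
- ∠QBW = 16.26°
After 3 steps:
- ∠CVY = 19.35°
- ∠TYV = 14.17°
- ∠VCY = 115.65°
- ∠VTY = 30.83°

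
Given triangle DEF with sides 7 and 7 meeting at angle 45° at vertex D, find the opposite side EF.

By the law of cosines: EF^2 = DE^2 + DF^2 - 2*DE*DF*cos(D)
EF^2 = 7^2 + 7^2 - 2*7*7*cos(45°)
EF^2 = 49 + 49 - 98*(sqrt(2)/2)
EF^2 = 98 - 49*sqrt(2)
EF = 7*sqrt(2 - sqrt(2))

7*sqrt(2 - sqrt(2))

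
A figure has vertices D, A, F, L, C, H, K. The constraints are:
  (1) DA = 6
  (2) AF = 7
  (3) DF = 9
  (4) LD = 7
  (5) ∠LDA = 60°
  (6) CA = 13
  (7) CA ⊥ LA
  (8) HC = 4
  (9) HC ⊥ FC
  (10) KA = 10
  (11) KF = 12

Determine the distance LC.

Step 1: By the law of cosines on triangle LDA: LA² = 7² + 6² − 2·7·6·cos(60°) = 43, so LA = √43.
Step 2: By the law of cosines on triangle LAC: LC² = √43² + 13² − 2·√43·13·cos(90°) = 212, so LC = 2·√53.

Therefore, the length of LC = 2·√53.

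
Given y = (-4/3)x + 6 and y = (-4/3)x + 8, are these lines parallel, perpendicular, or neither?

Slope of line 1: m1 = -4/3
Slope of line 2: m2 = -4/3
m1 = m2, so the lines are parallel.

Parallel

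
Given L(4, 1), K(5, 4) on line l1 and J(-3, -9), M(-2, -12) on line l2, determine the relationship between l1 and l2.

Slope of line 1: m1 = (4 - 1)/(5 - 4) = 3/1 = 3
Slope of line 2: m2 = (-12 - -9)/(-2 - -3) = -3/1 = -3
m1 != m2 and m1*m2 = -9 != -1. Neither.

Neither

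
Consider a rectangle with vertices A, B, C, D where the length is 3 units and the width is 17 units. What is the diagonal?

Using the Pythagorean theorem:
d² = 3² + 17² = 9 + 289 = 298
d = sqrt(298)

sqrt(298)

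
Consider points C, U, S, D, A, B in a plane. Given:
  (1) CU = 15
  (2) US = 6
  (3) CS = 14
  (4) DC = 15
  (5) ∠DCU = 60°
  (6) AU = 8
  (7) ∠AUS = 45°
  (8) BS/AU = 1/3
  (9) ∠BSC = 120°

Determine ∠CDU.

Step 1: By the law of cosines on triangle DCU: DU² = 15² + 15² − 2·15·15·cos(60°) = 225, so DU = 15.
Step 2: By the inverse law of cosines on triangle CDU: cos(∠CDU) = (15² + 15² − 15²) / (2·15·15) = 225/450 = 0.5, so ∠CDU = 60°.

Therefore, the measure of angle ∠CDU = 60°.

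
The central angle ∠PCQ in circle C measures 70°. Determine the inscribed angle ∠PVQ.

By the inscribed angle theorem, the inscribed angle is half the central angle.
Inscribed angle = 70° / 2 = 35°

35°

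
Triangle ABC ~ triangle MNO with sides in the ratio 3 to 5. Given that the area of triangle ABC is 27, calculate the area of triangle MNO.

For similar figures, the area ratio equals the square of the side ratio.
Side ratio (ABC to MNO) = 3:5, so area ratio = 3^2:5^2 = 9:25.
If the area of ABC is 27, then the area of MNO = 27 * (25/9) = 75.

75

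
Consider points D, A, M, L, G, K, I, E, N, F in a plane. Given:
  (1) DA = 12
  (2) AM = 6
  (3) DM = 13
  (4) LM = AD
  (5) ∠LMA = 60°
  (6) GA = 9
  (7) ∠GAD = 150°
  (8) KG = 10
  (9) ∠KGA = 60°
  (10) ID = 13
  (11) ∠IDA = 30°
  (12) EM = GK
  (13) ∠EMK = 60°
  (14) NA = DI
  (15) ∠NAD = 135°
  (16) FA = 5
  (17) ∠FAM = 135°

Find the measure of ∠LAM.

From the given relations: LM = AD = 12.
Step 1: By the law of cosines on triangle AML: AL² = 6² + 12² − 2·6·12·cos(60°) = 108, so AL = 6·√3.
Step 2: By the inverse law of cosines on triangle LAM: cos(∠LAM) = ((6·√3)² + 6² − 12²) / (2·6·√3·6) = 0/124.71 = 0, so ∠LAM = 90°.

Therefore, the measure of angle ∠LAM = 90°.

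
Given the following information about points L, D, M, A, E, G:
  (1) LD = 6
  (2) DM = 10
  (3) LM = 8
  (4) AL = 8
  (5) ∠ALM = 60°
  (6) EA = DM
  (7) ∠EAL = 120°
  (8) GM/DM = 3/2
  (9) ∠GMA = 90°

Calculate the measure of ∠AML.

Step 1: By the law of cosines on triangle MLA: MA² = 8² + 8² − 2·8·8·cos(60°) = 64, so MA = 8.
Step 2: By the inverse law of cosines on triangle AML: cos(∠AML) = (8² + 8² − 8²) / (2·8·8) = 64/128 = 0.5, so ∠AML = 60°.

Therefore, the measure of angle ∠AML = 60°.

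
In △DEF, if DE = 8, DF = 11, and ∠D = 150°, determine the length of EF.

By the law of cosines: EF^2 = DE^2 + DF^2 - 2*DE*DF*cos(D)
EF^2 = 8^2 + 11^2 - 2*8*11*cos(150°)
EF^2 = 64 + 121 - 176*(-sqrt(3)/2)
EF^2 = 88*sqrt(3) + 185
EF = sqrt(88*sqrt(3) + 185)

sqrt(88*sqrt(3) + 185)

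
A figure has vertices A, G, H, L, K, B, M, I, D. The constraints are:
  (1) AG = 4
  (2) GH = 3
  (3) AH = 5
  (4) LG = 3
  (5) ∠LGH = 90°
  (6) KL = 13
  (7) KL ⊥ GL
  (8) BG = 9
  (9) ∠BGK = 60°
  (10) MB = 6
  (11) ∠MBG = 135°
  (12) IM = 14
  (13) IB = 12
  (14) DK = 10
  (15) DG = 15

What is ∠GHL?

Step 1: By the law of cosines on triangle HGL: HL² = 3² + 3² − 2·3·3·cos(90°) = 18, so HL = 3·√2.
Step 2: By the inverse law of cosines on triangle GHL: cos(∠GHL) = (3² + (3·√2)² − 3²) / (2·3·3·√2) = 18/25.46 = 0.7071, so ∠GHL = 45°.

Therefore, the measure of angle ∠GHL = 45°.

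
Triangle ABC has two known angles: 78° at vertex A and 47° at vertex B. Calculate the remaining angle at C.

Let angle C = x. Then 78 + 47 + x = 180.
x = 180 - 125 = 55 degrees.

55 degrees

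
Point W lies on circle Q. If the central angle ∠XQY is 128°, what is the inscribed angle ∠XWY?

Inscribed angle = 128° / 2 = 64° (inscribed angle theorem).

64°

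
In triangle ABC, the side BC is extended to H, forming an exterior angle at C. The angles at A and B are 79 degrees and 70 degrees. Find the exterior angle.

The interior angle at C is 180 - 79 - 70 = 31 degrees.
The exterior angle and interior angle at C are supplementary:
Exterior angle = 180 - 31 = 149 degrees.

149 degrees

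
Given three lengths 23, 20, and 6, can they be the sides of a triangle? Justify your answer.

For three segments to close into a triangle, no single side can be as long as the other two combined.
The longest side is 23, and 6 + 20 = 26 > 23.
A triangle can be formed.

Yes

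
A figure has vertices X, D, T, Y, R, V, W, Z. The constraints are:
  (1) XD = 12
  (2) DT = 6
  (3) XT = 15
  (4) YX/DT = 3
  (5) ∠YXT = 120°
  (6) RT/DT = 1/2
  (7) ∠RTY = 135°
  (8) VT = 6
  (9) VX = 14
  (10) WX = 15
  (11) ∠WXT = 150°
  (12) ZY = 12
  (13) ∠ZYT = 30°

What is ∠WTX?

Step 1: By the law of cosines on triangle TXW: TW² = 15² + 15² − 2·15·15·cos(150°) = 839.71, so TW ≈ 28.98.
Step 2: By the inverse law of cosines on triangle WTX: cos(∠WTX) = (28.98² + 15² − 15²) / (2·28.98·15) = 839.71/869.33 = 0.9659, so ∠WTX = 15°.

Therefore, the measure of angle ∠WTX = 15°.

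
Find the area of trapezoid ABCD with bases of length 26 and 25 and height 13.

Area of a trapezoid = (base1 + base2) * height / 2
Area = (26 + 25) * 13 / 2
Area = 51 * 13 / 2
Area = 663 / 2
Area = 663/2

663/2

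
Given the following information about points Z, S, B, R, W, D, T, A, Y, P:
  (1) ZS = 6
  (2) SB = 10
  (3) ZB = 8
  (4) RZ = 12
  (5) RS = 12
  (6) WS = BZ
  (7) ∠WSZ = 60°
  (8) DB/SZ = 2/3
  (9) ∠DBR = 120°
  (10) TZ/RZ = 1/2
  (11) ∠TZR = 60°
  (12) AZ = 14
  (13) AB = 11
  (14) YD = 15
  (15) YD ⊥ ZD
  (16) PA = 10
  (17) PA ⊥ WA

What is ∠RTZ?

From the given relations: TZ = 1/2·RZ = 1/2·12 = 6.
Step 1: By the law of cosines on triangle TZR: TR² = 6² + 12² − 2·6·12·cos(60°) = 108, so TR = 6·√3.
Step 2: By the inverse law of cosines on triangle RTZ: cos(∠RTZ) = ((6·√3)² + 6² − 12²) / (2·6·√3·6) = 0/124.71 = 0, so ∠RTZ = 90°.

Therefore, the measure of angle ∠RTZ = 90°.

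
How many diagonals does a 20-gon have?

Total line segments between 20 vertices = C(20,2) = 190.
Subtract the 20 sides: 190 - 20 = 170 diagonals.

170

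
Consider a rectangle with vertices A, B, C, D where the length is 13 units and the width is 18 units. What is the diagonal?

A rectangle's diagonal splits it into two right triangles, with the diagonal as the hypotenuse.
By the Pythagorean theorem, d^2 = 13^2 + 18^2 = 493.
Therefore d = sqrt(493).

sqrt(493)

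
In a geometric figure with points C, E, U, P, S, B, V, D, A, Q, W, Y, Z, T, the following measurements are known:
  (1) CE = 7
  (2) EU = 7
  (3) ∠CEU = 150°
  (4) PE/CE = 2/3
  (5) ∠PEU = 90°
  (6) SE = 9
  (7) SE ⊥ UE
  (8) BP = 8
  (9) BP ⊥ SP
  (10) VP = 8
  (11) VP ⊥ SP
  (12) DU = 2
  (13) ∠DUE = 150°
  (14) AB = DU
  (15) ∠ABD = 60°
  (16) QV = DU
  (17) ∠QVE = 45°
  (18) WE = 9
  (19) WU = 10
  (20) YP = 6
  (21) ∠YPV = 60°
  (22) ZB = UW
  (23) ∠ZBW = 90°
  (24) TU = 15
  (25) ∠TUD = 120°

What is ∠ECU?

Step 1: By the law of cosines on triangle CEU: CU² = 7² + 7² − 2·7·7·cos(150°) = 182.87, so CU ≈ 13.52.
Step 2: By the inverse law of cosines on triangle ECU: cos(∠ECU) = (7² + 13.52² − 7²) / (2·7·13.52) = 182.87/189.32 = 0.9659, so ∠ECU = 15°.

Therefore, the measure of angle ∠ECU = 15°.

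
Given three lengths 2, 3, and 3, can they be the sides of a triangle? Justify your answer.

Check all three triangle inequalities:
2 + 3 = 5 > 3 ✓
2 + 3 = 5 > 3 ✓
3 + 3 = 6 > 2 ✓
All conditions hold, so these sides form a valid triangle.

Yes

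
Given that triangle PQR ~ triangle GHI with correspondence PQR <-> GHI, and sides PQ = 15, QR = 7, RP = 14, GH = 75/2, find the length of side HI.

Similar triangles have proportional sides. Setting up the proportion:
GH / PQ = HI / QR
75/2 / 15 = HI / 7
HI = 7 * 75/2 / 15 = 35/2.

35/2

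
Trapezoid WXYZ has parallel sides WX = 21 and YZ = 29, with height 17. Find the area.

A trapezoid's area equals the midsegment times the height.
The midsegment is (21 + 29) / 2 = 25.
Area = 25 * 17 = 425.

425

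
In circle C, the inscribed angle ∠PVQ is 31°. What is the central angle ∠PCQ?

Central angle = 2 × 31° = 62° (inscribed angle theorem).

62°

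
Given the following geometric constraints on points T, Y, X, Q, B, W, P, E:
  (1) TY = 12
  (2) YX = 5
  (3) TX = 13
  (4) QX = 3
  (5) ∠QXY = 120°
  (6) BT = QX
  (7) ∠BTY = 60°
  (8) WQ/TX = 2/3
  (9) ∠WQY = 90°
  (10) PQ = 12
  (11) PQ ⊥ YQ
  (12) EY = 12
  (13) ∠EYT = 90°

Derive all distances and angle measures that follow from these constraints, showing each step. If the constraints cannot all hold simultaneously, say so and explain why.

The constraints are consistent.

From the given relations:
  BT = QX = 3
  WQ = 2/3·TX = 2/3·13 ≈ 8.67

Step 1: From TY = 12, YE = 12, and ∠TYE = 90°, by the law of cosines:
  TE² = TY² + YE² - 2·TY·YE·cos(90°) = 144 + 144 - 0 = 288
  TE = 12·√2

Step 2: From YX = 5, XQ = 3, and ∠YXQ = 120°, by the law of cosines:
  YQ² = YX² + XQ² - 2·YX·XQ·cos(120°) = 25 + 9 + 15 = 49
  YQ = 7

Step 3: From YT = 12, TB = 3, and ∠YTB = 60°, by the law of cosines:
  YB² = YT² + TB² - 2·YT·TB·cos(60°) = 144 + 9 - 36 = 117
  YB = 3·√13

Step 4: From TX = 13, TY = 12, XY = 5, by the inverse law of cosines:
  cos(∠XTY) = (TX² + TY² - XY²) / (2·TX·TY)
  ∠XTY = 22.62°

Step 5: From YT = 12, YX = 5, TX = 13, by the inverse law of cosines:
  cos(∠TYX) = (YT² + YX² - TX²) / (2·YT·YX)
  ∠TYX = 90°

Step 6: From XT = 13, XY = 5, TY = 12, by the inverse law of cosines:
  cos(∠TXY) = (XT² + XY² - TY²) / (2·XT·XY)
  ∠TXY = 67.38°

Step 7: From YQ = 7, QW = 8.67, and ∠YQW = 90°, by the law of cosines:
  YW² = YQ² + QW² - 2·YQ·QW·cos(90°) = 49 + 75.11 - 0 = 124.1
  YW ≈ 11.14

Step 8: From YQ = 7, QP = 12, and ∠YQP = 90°, by the law of cosines:
  YP² = YQ² + QP² - 2·YQ·QP·cos(90°) = 49 + 144 - 0 = 193
  YP = √193

Step 9: From TE = 12·√2, TY = 12, EY = 12, by the inverse law of cosines:
  cos(∠ETY) = (TE² + TY² - EY²) / (2·TE·TY)
  ∠ETY = 45°

Step 10: From YB = 3·√13, YT = 12, BT = 3, by the inverse law of cosines:
  cos(∠BYT) = (YB² + YT² - BT²) / (2·YB·YT)
  ∠BYT = 13.9°

Step 11: From YQ = 7, YX = 5, QX = 3, by the inverse law of cosines:
  cos(∠QYX) = (YQ² + YX² - QX²) / (2·YQ·YX)
  ∠QYX = 21.79°

Step 12: From QX = 3, QY = 7, XY = 5, by the inverse law of cosines:
  cos(∠XQY) = (QX² + QY² - XY²) / (2·QX·QY)
  ∠XQY = 38.21°

Step 13: From BT = 3, BY = 3·√13, TY = 12, by the inverse law of cosines:
  cos(∠TBY) = (BT² + BY² - TY²) / (2·BT·BY)
  ∠TBY = 106.1°

Step 14: From ET = 12·√2, EY = 12, TY = 12, by the inverse law of cosines:
  cos(∠TEY) = (ET² + EY² - TY²) / (2·ET·EY)
  ∠TEY = 45°

Step 15: From YP = √193, YQ = 7, PQ = 12, by the inverse law of cosines:
  cos(∠PYQ) = (YP² + YQ² - PQ²) / (2·YP·YQ)
  ∠PYQ = 59.74°

Step 16: From YQ = 7, YW = 11.14, QW = 8.67, by the inverse law of cosines:
  cos(∠QYW) = (YQ² + YW² - QW²) / (2·YQ·YW)
  ∠QYW = 51.07°

Step 17: From WQ = 8.67, WY = 11.14, QY = 7, by the inverse law of cosines:
  cos(∠QWY) = (WQ² + WY² - QY²) / (2·WQ·WY)
  ∠QWY = 38.93°

Step 18: From PQ = 12, PY = √193, QY = 7, by the inverse law of cosines:
  cos(∠QPY) = (PQ² + PY² - QY²) / (2·PQ·PY)
  ∠QPY = 30.26°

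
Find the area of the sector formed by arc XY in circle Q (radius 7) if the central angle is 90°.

Sector area = π(7²)(1/4) = 49*pi/4

49*pi/4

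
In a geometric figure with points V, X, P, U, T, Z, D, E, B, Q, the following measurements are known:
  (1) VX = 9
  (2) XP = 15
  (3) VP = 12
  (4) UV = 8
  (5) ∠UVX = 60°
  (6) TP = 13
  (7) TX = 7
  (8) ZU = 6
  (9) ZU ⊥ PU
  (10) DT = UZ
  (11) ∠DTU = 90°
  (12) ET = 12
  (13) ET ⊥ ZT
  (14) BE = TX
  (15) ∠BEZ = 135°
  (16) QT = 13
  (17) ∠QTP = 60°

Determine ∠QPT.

Step 1: By the law of cosines on triangle PTQ: PQ² = 13² + 13² − 2·13·13·cos(60°) = 169, so PQ = 13.
Step 2: By the inverse law of cosines on triangle QPT: cos(∠QPT) = (13² + 13² − 13²) / (2·13·13) = 169/338 = 0.5, so ∠QPT = 60°.

Therefore, the measure of angle ∠QPT = 60°.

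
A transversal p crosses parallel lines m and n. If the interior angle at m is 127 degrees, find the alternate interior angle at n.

Alternate interior angles are equal: 127 degrees.

127 degrees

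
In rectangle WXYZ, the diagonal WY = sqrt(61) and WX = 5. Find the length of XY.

The diagonal of a rectangle forms a right triangle with the two sides.
Rearranging the Pythagorean theorem: missing side = sqrt(d^2 - known^2).
= sqrt(61 - 25) = sqrt(36) = 6.

6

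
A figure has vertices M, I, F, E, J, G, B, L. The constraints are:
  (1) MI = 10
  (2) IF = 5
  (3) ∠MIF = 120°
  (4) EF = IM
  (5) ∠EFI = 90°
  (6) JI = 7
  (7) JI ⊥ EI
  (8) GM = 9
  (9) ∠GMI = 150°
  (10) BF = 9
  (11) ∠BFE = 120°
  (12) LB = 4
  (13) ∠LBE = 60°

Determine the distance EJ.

From the given relations: EF = IM = 10.
Step 1: By the law of cosines on triangle EFI: EI² = 10² + 5² − 2·10·5·cos(90°) = 125, so EI = 5·√5.
Step 2: By the law of cosines on triangle EIJ: EJ² = (5·√5)² + 7² − 2·5·√5·7·cos(90°) = 174, so EJ = √174.

Therefore, the length of EJ = √174.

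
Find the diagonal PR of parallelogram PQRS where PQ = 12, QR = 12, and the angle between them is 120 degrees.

Law of cosines: d^2 = 12^2 + 12^2 - 2(12)(12)cos(120°) = 432, so d = 12*sqrt(3).

12*sqrt(3)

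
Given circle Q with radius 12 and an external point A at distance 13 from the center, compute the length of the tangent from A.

The tangent, radius, and line from the external point to the center form a right triangle.
The right angle is where the tangent meets the radius.
By the Pythagorean theorem: tangent² + 12² = 13²
tangent² = 169 - 144 = 25
tangent = 5

5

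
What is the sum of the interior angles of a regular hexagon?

The sum of interior angles of an n-sided polygon is (n - 2) * 180.
For n = 6: (6 - 2) * 180 = 4 * 180 = 720 degrees.

720 degrees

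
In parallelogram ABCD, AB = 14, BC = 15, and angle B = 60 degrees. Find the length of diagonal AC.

The diagonal of a parallelogram can be found by treating two adjacent sides and the diagonal as a triangle.
Applying the law of cosines with sides 14, 15 and included angle 60°:
d^2 = 196 + 225 - 420*cos(60°) = 211
d = sqrt(211)

sqrt(211)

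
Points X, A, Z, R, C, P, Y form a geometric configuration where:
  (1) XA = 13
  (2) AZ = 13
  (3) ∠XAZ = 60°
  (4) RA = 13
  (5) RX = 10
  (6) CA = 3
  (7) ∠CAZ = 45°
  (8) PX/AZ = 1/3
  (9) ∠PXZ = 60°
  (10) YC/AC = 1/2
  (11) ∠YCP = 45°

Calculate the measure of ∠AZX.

Step 1: By the law of cosines on triangle ZAX: ZX² = 13² + 13² − 2·13·13·cos(60°) = 169, so ZX = 13.
Step 2: By the inverse law of cosines on triangle AZX: cos(∠AZX) = (13² + 13² − 13²) / (2·13·13) = 169/338 = 0.5, so ∠AZX = 60°.

Therefore, the measure of angle ∠AZX = 60°.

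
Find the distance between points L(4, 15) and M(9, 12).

d = sqrt((9 - 4)^2 + (12 - 15)^2)
d = sqrt(5^2 + -3^2)
d = sqrt(25 + 9)
d = sqrt(34)

sqrt(34)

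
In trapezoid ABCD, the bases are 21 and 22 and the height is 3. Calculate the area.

Area of a trapezoid = (base1 + base2) * height / 2
Area = (21 + 22) * 3 / 2
Area = 43 * 3 / 2
Area = 129 / 2
Area = 129/2

129/2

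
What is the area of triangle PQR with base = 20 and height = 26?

A triangle's area is half the area of a rectangle with the same base and height.
Area = (1/2) * 20 * 26 = 260.

260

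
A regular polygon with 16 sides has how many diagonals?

Total line segments between 16 vertices = C(16,2) = 120.
Subtract the 16 sides: 120 - 16 = 104 diagonals.

104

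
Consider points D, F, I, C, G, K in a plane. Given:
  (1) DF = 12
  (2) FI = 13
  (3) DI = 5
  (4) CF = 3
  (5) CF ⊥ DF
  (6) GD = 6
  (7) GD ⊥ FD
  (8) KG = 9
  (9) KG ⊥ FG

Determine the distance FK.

Step 1: By the law of cosines on triangle FDG: FG² = 12² + 6² − 2·12·6·cos(90°) = 180, so FG = 6·√5.
Step 2: By the law of cosines on triangle FGK: FK² = (6·√5)² + 9² − 2·6·√5·9·cos(90°) = 261, so FK = 3·√29.

Therefore, the length of FK = 3·√29.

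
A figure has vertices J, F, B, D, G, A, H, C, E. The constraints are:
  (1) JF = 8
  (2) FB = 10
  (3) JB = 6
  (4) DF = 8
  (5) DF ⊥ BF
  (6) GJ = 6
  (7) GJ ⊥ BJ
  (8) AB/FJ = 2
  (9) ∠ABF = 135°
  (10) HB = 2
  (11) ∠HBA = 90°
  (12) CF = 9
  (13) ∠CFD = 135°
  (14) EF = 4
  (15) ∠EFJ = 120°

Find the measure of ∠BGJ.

Step 1: By the law of cosines on triangle GJB: GB² = 6² + 6² − 2·6·6·cos(90°) = 72, so GB = 6·√2.
Step 2: By the inverse law of cosines on triangle BGJ: cos(∠BGJ) = ((6·√2)² + 6² − 6²) / (2·6·√2·6) = 72/101.82 = 0.7071, so ∠BGJ = 45°.

Therefore, the measure of angle ∠BGJ = 45°.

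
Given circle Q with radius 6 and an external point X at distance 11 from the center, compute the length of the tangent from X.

The tangent, radius, and line from the external point to the center form a right triangle.
The right angle is where the tangent meets the radius.
By the Pythagorean theorem: tangent² + 6² = 11²
tangent² = 121 - 36 = 85
tangent = sqrt(85)

sqrt(85)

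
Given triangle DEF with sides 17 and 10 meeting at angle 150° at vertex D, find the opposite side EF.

Law of cosines: EF^2 = 17^2 + 10^2 - 2(17)(10)cos(150°) = 170*sqrt(3) + 389, so EF = sqrt(170*sqrt(3) + 389).

sqrt(170*sqrt(3) + 389)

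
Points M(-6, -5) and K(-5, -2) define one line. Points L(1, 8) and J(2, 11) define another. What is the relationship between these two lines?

Slope of line 1: m1 = (-2 - -5)/(-5 - -6) = 3/1 = 3
Slope of line 2: m2 = (11 - 8)/(2 - 1) = 3/1 = 3
Two lines are parallel if and only if they have equal slopes (or both are vertical).
Here m1 = m2 = 3, confirming the lines are parallel.

Parallel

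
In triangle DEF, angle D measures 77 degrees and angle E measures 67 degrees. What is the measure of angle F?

Let angle F = x. Then 77 + 67 + x = 180.
x = 180 - 144 = 36 degrees.

36 degrees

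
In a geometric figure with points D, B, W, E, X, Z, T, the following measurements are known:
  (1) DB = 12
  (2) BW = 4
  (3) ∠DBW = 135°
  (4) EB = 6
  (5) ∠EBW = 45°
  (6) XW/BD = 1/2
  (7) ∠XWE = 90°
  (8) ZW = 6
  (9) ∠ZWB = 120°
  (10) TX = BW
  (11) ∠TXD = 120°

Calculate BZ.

Step 1: By the law of cosines on triangle BWZ: BZ² = 4² + 6² − 2·4·6·cos(120°) = 76, so BZ = 2·√19.

Therefore, the length of BZ = 2·√19.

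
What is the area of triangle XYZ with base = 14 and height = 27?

Area = (1/2) * base * height
Area = (1/2) * 14 * 27
Area = 189

189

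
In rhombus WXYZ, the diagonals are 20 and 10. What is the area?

Area of a rhombus = (d1 * d2) / 2
Area = (20 * 10) / 2
Area = 200 / 2
Area = 100

100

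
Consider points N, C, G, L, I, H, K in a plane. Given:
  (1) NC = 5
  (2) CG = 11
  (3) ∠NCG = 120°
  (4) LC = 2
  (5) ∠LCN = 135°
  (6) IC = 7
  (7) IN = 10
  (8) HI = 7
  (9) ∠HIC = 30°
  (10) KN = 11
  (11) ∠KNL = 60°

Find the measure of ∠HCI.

Step 1: By the law of cosines on triangle CIH: CH² = 7² + 7² − 2·7·7·cos(30°) = 13.13, so CH ≈ 3.62.
Step 2: By the inverse law of cosines on triangle HCI: cos(∠HCI) = (3.62² + 7² − 7²) / (2·3.62·7) = 13.13/50.73 = 0.2588, so ∠HCI = 75°.

Therefore, the measure of angle ∠HCI = 75°.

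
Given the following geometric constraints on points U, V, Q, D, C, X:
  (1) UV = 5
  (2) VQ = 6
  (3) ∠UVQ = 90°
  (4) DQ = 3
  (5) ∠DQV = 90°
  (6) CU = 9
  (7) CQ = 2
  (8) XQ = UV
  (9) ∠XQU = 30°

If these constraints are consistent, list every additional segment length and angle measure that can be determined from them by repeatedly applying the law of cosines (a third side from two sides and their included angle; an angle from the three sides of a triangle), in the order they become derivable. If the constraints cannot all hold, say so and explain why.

The constraints are consistent. Derivable facts, in order:
After 1 step:
- UQ = √61
- VD = 3·√5
After 2 steps:
- UX ≈ 4.29
- ∠CQU = 120.81°
- ∠CUQ = 11°
- ∠DVQ = 26.57°
- ∠QCU = 48.19°
- ∠QDV = 63.43°
- ∠QUV = 50.19°
- ∠UQV = 39.81°
After 3 steps:
- ∠QUX = 35.69°
- ∠QXU = 114.31°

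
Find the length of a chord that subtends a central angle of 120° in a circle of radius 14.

Chord length = 2r sin(θ/2)
= 2 × 14 × sin(120°/2)
= 2 × 14 × sin(60°)
= 14*sqrt(3)

14*sqrt(3)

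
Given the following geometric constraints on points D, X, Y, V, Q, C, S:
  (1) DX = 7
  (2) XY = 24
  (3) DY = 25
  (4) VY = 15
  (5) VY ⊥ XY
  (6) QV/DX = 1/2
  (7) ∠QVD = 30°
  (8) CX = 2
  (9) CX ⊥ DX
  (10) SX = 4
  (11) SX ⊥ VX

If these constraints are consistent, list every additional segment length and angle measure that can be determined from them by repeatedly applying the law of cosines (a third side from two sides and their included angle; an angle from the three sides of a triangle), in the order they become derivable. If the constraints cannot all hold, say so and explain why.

The constraints are consistent. Derivable facts, in order:
After 1 step:
- DC = √53
- XV = 3·√89
- ∠DXY = 90°
- ∠DYX = 16.26°
- ∠XDY = 73.74°
After 2 steps:
- VS ≈ 28.58
- ∠CDX = 15.95°
- ∠DCX = 74.05°
- ∠VXY = 32.01°
- ∠XVY = 57.99°
After 3 steps:
- ∠SVX = 8.04°
- ∠VSX = 81.96°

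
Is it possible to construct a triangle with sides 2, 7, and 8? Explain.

Yes.
The triangle inequality requires that the sum of any two sides exceeds the third.
Here 2 + 7 = 9 > 8, so the condition is met.

Yes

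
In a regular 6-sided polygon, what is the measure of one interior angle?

Each interior angle of a regular n-gon is (n - 2) * 180 / n.
For n = 6: (6 - 2) * 180 / 6 = 720/6 = 120 degrees.

120 degrees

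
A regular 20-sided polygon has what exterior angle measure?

Each exterior angle of a regular n-gon is 360 / n.
For n = 20: 360 / 20 = 18 degrees.

18 degrees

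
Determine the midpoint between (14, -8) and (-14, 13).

M = ((x₁ + x₂)/2, (y₁ + y₂)/2)
= ((14 + -14)/2, (-8 + 13)/2)
= (0/2, 5/2) = (0, 5/2)

(0, 5/2)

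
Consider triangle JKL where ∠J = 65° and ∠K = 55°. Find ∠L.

The interior angles sum to 180°: angle L = 180 - 65 - 55 = 60°.
The triangle is acute (angles 65°, 55°, 60°).

60 degrees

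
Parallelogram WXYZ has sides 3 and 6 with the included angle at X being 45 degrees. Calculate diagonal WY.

Using the law of cosines:
d^2 = 3^2 + 6^2 - 2(3)(6)cos(45 degrees)
d^2 = 9 + 36 - 36*sqrt(2)/2
d^2 = 45 - 18*sqrt(2)
d = 3*sqrt(5 - 2*sqrt(2))

3*sqrt(5 - 2*sqrt(2))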